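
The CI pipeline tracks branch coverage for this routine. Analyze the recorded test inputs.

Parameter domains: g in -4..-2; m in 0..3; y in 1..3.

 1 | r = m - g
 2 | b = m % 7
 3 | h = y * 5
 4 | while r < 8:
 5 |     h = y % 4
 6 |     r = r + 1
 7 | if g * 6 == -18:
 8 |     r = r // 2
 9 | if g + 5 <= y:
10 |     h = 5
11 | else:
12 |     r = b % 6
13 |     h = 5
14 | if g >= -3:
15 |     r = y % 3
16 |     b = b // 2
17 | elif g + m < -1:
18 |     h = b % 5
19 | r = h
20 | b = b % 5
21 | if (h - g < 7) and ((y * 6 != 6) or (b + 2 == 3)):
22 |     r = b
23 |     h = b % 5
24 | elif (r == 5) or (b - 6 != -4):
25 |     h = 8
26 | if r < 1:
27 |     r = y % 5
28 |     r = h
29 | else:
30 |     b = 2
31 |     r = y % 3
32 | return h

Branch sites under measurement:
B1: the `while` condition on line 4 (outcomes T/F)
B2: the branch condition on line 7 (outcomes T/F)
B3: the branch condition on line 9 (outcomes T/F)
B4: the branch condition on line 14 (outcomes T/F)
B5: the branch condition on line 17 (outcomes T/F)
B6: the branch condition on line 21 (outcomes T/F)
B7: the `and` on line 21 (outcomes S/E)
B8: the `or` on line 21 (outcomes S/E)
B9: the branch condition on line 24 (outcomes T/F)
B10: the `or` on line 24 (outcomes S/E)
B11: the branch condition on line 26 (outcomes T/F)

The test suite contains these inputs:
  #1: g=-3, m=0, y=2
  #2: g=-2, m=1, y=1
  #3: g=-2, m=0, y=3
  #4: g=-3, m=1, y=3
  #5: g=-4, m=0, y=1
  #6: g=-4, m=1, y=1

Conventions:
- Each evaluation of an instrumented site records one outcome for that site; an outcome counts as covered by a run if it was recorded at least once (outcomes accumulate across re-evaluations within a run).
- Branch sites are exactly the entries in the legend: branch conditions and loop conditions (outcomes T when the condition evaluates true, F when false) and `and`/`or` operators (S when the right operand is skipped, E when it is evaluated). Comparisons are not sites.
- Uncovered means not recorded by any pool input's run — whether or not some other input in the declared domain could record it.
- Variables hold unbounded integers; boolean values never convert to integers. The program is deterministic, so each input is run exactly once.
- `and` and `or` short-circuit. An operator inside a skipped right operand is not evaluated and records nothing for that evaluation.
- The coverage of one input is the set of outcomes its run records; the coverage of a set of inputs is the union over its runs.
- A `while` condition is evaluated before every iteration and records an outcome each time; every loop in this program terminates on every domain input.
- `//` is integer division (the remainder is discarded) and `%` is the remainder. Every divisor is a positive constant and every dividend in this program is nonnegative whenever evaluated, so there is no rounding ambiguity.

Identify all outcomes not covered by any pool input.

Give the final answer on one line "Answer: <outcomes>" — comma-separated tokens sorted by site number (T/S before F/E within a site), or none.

test 1 (g=-3, m=0, y=2) hits B1=T, B1=F, B2=T, B3=T, B4=T, B6=F, B7=S, B9=T, B10=S, B11=F
test 2 (g=-2, m=1, y=1) hits B1=T, B1=F, B2=F, B3=F, B4=T, B6=F, B7=S, B9=T, B10=S, B11=F
test 3 (g=-2, m=0, y=3) hits B1=T, B1=F, B2=F, B3=T, B4=T, B6=F, B7=S, B9=T, B10=S, B11=F
test 4 (g=-3, m=1, y=3) hits B1=T, B1=F, B2=T, B3=T, B4=T, B6=F, B7=S, B9=T, B10=S, B11=F
test 5 (g=-4, m=0, y=1) hits B1=T, B1=F, B2=F, B3=T, B4=F, B5=T, B6=F, B7=E, B8=E, B9=T, B10=E, B11=T
test 6 (g=-4, m=1, y=1) hits B1=T, B1=F, B2=F, B3=T, B4=F, B5=T, B6=T, B7=E, B8=E, B11=F
union over the pool: B1=T, B1=F, B2=T, B2=F, B3=T, B3=F, B4=T, B4=F, B5=T, B6=T, B6=F, B7=S, B7=E, B8=E, B9=T, B10=S, B10=E, B11=T, B11=F
uncovered (3 of 22): B5=F, B8=S, B9=F

Answer: B5=F, B8=S, B9=F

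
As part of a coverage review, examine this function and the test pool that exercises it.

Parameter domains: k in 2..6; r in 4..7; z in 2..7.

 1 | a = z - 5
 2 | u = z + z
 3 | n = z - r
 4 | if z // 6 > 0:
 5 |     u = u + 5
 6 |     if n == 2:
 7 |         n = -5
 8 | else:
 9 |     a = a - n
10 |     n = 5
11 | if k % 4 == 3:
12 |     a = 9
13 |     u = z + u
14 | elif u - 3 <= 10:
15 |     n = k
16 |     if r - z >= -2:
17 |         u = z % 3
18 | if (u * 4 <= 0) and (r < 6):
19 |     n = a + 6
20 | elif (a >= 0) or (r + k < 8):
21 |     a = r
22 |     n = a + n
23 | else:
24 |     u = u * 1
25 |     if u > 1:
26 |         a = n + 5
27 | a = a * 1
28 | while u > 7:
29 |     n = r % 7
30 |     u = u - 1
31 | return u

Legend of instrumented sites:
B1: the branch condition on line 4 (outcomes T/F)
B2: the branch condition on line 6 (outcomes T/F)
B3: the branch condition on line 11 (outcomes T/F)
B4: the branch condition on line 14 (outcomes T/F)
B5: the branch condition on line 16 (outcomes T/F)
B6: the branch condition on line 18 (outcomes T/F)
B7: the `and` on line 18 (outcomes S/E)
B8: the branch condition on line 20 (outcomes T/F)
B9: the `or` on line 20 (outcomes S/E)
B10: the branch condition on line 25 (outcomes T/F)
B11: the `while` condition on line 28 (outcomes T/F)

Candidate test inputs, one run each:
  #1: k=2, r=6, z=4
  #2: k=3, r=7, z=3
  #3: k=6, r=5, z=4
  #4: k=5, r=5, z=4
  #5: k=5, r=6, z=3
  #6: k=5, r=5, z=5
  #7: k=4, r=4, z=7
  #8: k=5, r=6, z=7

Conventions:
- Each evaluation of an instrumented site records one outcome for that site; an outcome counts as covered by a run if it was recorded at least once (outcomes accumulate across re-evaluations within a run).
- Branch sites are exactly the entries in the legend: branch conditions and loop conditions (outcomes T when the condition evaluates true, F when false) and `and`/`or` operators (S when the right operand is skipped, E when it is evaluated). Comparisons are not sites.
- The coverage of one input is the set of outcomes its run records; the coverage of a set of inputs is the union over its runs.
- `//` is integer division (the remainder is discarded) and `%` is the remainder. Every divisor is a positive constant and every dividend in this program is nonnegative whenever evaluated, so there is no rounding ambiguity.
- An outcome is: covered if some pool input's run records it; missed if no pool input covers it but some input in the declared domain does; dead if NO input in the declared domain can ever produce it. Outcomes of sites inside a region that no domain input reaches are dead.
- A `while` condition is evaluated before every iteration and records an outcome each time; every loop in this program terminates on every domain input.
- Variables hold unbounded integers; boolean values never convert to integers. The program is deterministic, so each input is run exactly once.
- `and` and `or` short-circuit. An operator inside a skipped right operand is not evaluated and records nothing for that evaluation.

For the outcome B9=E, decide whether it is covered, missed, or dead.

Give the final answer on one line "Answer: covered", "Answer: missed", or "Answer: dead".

no pool input records B9=E
but domain input (k=2, r=4, z=2) does record it -> reachable, so missed

Answer: missed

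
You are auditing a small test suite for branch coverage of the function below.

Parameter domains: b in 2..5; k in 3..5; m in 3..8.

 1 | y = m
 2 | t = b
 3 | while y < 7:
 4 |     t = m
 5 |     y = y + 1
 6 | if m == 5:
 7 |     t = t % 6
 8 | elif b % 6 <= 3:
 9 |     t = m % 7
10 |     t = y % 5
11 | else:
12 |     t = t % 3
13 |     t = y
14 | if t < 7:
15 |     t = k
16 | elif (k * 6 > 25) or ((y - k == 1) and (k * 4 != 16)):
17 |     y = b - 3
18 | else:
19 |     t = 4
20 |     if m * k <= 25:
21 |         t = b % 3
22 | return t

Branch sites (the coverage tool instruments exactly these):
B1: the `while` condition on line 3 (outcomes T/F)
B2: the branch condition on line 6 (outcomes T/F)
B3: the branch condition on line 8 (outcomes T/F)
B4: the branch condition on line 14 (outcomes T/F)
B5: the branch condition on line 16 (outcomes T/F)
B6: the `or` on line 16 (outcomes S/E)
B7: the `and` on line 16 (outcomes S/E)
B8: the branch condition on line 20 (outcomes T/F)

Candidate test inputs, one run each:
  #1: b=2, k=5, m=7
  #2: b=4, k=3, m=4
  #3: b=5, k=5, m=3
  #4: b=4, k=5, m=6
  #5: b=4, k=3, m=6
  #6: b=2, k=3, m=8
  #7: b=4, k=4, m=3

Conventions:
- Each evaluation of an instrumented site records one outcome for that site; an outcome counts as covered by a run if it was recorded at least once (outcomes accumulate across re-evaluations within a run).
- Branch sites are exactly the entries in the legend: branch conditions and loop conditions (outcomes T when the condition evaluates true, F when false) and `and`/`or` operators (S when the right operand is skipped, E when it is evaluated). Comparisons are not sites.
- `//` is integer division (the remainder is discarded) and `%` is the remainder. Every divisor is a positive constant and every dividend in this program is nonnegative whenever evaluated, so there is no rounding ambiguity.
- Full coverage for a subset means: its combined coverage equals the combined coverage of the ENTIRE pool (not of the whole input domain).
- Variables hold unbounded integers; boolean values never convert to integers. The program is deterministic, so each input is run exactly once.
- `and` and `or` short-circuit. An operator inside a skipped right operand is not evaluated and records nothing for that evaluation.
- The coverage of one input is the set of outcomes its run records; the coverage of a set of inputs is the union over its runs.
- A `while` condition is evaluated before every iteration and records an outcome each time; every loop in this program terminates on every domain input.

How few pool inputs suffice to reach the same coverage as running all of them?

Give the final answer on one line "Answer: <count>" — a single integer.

input #1, b=2, k=5, m=7: events B1->F, B2->F, B3->T, B4->T; outcomes B1=F, B2=F, B3=T, B4=T
input #2, b=4, k=3, m=4: events B1->T, B1->T, B1->T, B1->F, B2->F, B3->F, B4->F, B6->E, B7->S, B5->F, B8->T; outcomes B1=T, B1=F, B2=F, B3=F, B4=F, B5=F, B6=E, B7=S, B8=T
input #3, b=5, k=5, m=3: events B1->T, B1->T, B1->T, B1->T, B1->F, B2->F, B3->F, B4->F, B6->S, B5->T; outcomes B1=T, B1=F, B2=F, B3=F, B4=F, B5=T, B6=S
input #4, b=4, k=5, m=6: events B1->T, B1->F, B2->F, B3->F, B4->F, B6->S, B5->T; outcomes B1=T, B1=F, B2=F, B3=F, B4=F, B5=T, B6=S
input #5, b=4, k=3, m=6: events B1->T, B1->F, B2->F, B3->F, B4->F, B6->E, B7->S, B5->F, B8->T; outcomes B1=T, B1=F, B2=F, B3=F, B4=F, B5=F, B6=E, B7=S, B8=T
input #6, b=2, k=3, m=8: events B1->F, B2->F, B3->T, B4->T; outcomes B1=F, B2=F, B3=T, B4=T
input #7, b=4, k=4, m=3: events B1->T, B1->T, B1->T, B1->T, B1->F, B2->F, B3->F, B4->F, B6->E, B7->S, B5->F, B8->T; outcomes B1=T, B1=F, B2=F, B3=F, B4=F, B5=F, B6=E, B7=S, B8=T
union over all inputs: B1=T, B1=F, B2=F, B3=T, B3=F, B4=T, B4=F, B5=T, B5=F, B6=S, B6=E, B7=S, B8=T (13 outcomes)
no size-1 subset reaches all 13 outcomes (best union: 9/13)
no size-2 subset reaches all 13 outcomes (best union: 11/13)
the canonical winner is {1, 2, 3}: size 3, full 13-outcome coverage, earliest index list among size-3 covers

Answer: 3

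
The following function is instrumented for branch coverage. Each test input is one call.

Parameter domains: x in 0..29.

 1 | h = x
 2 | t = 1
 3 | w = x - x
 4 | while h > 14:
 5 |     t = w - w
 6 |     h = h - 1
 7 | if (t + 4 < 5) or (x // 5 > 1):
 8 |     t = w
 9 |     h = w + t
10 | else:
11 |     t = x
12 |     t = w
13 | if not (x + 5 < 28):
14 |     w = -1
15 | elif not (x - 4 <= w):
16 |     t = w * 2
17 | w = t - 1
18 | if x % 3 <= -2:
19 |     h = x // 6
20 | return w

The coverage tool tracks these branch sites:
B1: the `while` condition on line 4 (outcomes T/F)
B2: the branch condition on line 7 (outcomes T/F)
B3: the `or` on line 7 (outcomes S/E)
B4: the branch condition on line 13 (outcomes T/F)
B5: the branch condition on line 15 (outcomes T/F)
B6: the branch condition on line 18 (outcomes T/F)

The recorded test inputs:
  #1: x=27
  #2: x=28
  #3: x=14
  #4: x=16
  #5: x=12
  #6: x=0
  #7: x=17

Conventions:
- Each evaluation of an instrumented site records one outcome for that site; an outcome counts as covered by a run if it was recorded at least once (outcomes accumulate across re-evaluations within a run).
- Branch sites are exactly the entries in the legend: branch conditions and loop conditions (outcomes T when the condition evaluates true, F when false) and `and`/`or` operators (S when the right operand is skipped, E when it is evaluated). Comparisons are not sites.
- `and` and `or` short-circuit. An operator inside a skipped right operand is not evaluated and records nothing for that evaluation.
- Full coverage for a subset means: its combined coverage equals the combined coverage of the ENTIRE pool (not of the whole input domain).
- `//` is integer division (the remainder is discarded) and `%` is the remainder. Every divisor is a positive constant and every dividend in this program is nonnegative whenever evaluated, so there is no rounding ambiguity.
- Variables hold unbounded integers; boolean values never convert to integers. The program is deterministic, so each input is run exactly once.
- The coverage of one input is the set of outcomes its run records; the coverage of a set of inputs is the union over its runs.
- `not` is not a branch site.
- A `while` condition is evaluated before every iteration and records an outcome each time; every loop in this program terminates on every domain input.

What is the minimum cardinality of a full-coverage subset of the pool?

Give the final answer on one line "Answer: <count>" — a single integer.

run #1 (x=27) records B1=T, B1=F, B2=T, B3=S, B4=T, B6=F
run #2 (x=28) records B1=T, B1=F, B2=T, B3=S, B4=T, B6=F
run #3 (x=14) records B1=F, B2=T, B3=E, B4=F, B5=T, B6=F
run #4 (x=16) records B1=T, B1=F, B2=T, B3=S, B4=F, B5=T, B6=F
run #5 (x=12) records B1=F, B2=T, B3=E, B4=F, B5=T, B6=F
run #6 (x=0) records B1=F, B2=F, B3=E, B4=F, B5=F, B6=F
run #7 (x=17) records B1=T, B1=F, B2=T, B3=S, B4=F, B5=T, B6=F
together the pool reaches 11 outcomes: B1=T, B1=F, B2=T, B2=F, B3=S, B3=E, B4=T, B4=F, B5=T, B5=F, B6=F
checked all size-1 subsets: none covers 11 outcomes (max 7/11)
checked all size-2 subsets: none covers 11 outcomes (max 10/11)
size 3: inputs {1, 3, 6} cover all 11 outcomes, and no lexicographically smaller subset of this size does

Answer: 3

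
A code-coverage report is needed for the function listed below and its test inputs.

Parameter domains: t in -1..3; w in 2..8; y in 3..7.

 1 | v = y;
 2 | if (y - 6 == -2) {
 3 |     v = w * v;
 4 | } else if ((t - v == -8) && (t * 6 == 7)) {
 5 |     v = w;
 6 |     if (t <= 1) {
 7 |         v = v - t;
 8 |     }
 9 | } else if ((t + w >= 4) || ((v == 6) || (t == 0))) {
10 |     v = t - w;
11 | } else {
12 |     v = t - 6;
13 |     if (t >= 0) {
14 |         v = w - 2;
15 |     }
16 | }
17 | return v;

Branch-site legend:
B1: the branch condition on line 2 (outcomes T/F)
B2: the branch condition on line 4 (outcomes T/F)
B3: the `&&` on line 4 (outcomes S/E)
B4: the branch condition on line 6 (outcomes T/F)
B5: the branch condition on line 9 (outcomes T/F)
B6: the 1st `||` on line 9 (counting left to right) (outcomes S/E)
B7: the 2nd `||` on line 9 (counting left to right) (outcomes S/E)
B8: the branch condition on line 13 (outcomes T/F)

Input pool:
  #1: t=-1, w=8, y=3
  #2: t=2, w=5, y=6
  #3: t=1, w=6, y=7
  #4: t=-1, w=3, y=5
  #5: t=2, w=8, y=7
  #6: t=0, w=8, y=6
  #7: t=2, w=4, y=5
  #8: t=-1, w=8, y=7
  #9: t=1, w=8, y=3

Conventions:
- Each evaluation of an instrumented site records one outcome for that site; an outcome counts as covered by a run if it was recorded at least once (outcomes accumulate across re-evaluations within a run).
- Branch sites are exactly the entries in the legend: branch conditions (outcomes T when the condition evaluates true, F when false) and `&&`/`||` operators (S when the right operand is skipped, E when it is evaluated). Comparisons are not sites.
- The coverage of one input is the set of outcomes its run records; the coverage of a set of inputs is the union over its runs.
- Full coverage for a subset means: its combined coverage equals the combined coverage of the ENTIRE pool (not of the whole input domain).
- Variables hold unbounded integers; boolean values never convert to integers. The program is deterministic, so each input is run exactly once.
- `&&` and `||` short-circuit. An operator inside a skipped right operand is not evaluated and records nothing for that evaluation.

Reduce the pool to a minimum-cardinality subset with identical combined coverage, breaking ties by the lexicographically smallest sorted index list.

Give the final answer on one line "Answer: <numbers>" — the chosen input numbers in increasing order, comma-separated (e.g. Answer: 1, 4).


run #1 (t=-1, w=8, y=3) records B1=F, B2=F, B3=S, B5=T, B6=S
run #2 (t=2, w=5, y=6) records B1=F, B2=F, B3=S, B5=T, B6=S
run #3 (t=1, w=6, y=7) records B1=F, B2=F, B3=S, B5=T, B6=S
run #4 (t=-1, w=3, y=5) records B1=F, B2=F, B3=S, B5=F, B6=E, B7=E, B8=F
run #5 (t=2, w=8, y=7) records B1=F, B2=F, B3=S, B5=T, B6=S
run #6 (t=0, w=8, y=6) records B1=F, B2=F, B3=S, B5=T, B6=S
run #7 (t=2, w=4, y=5) records B1=F, B2=F, B3=S, B5=T, B6=S
run #8 (t=-1, w=8, y=7) records B1=F, B2=F, B3=E, B5=T, B6=S
run #9 (t=1, w=8, y=3) records B1=F, B2=F, B3=S, B5=T, B6=S
union over all inputs: B1=F, B2=F, B3=S, B3=E, B5=T, B5=F, B6=S, B6=E, B7=E, B8=F (10 outcomes)
size 1 is not enough: best union over all size-1 subsets is 7/10
inputs {4, 8} (size 2) cover everything; no size-2 subset with a lexicographically smaller index list covers all 10
Answer: 4, 8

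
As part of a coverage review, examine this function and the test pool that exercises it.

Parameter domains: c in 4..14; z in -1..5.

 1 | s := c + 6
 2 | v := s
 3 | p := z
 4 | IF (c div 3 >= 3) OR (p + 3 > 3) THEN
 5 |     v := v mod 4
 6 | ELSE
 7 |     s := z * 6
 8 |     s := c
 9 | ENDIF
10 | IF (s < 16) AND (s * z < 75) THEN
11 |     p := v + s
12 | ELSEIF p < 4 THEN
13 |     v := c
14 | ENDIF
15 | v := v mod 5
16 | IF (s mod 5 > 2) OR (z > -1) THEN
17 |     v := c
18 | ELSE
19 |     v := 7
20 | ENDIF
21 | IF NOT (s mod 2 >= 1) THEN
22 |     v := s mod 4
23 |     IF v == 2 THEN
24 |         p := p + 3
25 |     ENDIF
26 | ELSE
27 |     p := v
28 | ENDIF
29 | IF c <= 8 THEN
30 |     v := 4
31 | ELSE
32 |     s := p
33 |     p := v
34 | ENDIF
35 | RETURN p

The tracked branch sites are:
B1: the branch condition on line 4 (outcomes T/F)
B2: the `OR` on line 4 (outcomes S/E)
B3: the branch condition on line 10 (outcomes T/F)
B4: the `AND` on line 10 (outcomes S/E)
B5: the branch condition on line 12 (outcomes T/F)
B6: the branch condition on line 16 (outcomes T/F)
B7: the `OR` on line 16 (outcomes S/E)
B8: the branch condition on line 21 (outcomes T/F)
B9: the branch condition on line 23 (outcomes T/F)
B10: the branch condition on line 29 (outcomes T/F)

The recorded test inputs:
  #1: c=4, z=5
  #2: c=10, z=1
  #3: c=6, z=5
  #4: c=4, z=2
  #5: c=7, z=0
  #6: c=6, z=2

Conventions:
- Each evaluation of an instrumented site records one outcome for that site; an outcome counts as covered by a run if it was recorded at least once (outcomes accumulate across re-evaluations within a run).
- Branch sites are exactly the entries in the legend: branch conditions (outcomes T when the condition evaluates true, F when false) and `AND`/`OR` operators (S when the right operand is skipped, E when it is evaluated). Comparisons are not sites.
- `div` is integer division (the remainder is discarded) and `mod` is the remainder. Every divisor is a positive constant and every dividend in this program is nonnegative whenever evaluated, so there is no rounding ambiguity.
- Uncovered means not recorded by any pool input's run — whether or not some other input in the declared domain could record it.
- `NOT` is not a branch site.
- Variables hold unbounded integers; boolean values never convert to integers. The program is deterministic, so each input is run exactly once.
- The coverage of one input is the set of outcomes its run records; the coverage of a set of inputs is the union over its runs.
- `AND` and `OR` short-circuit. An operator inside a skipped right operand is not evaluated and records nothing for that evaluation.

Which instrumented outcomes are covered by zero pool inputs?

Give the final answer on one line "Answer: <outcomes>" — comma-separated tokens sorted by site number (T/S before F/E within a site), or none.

#1 (c=4, z=5) -> B2->E, B1->T, B4->E, B3->T, B7->E, B6->T, B8->T, B9->T, B10->T; covered: B1=T, B2=E, B3=T, B4=E, B6=T, B7=E, B8=T, B9=T, B10=T
#2 (c=10, z=1) -> B2->S, B1->T, B4->S, B3->F, B5->T, B7->E, B6->T, B8->T, B9->F, B10->F; covered: B1=T, B2=S, B3=F, B4=S, B5=T, B6=T, B7=E, B8=T, B9=F, B10=F
#3 (c=6, z=5) -> B2->E, B1->T, B4->E, B3->T, B7->E, B6->T, B8->T, B9->F, B10->T; covered: B1=T, B2=E, B3=T, B4=E, B6=T, B7=E, B8=T, B9=F, B10=T
#4 (c=4, z=2) -> B2->E, B1->T, B4->E, B3->T, B7->E, B6->T, B8->T, B9->T, B10->T; covered: B1=T, B2=E, B3=T, B4=E, B6=T, B7=E, B8=T, B9=T, B10=T
#5 (c=7, z=0) -> B2->E, B1->F, B4->E, B3->T, B7->E, B6->T, B8->F, B10->T; covered: B1=F, B2=E, B3=T, B4=E, B6=T, B7=E, B8=F, B10=T
#6 (c=6, z=2) -> B2->E, B1->T, B4->E, B3->T, B7->E, B6->T, B8->T, B9->F, B10->T; covered: B1=T, B2=E, B3=T, B4=E, B6=T, B7=E, B8=T, B9=F, B10=T
union over the pool: B1=T, B1=F, B2=S, B2=E, B3=T, B3=F, B4=S, B4=E, B5=T, B6=T, B7=E, B8=T, B8=F, B9=T, B9=F, B10=T, B10=F
uncovered (3 of 20): B5=F, B6=F, B7=S

Answer: B5=F, B6=F, B7=S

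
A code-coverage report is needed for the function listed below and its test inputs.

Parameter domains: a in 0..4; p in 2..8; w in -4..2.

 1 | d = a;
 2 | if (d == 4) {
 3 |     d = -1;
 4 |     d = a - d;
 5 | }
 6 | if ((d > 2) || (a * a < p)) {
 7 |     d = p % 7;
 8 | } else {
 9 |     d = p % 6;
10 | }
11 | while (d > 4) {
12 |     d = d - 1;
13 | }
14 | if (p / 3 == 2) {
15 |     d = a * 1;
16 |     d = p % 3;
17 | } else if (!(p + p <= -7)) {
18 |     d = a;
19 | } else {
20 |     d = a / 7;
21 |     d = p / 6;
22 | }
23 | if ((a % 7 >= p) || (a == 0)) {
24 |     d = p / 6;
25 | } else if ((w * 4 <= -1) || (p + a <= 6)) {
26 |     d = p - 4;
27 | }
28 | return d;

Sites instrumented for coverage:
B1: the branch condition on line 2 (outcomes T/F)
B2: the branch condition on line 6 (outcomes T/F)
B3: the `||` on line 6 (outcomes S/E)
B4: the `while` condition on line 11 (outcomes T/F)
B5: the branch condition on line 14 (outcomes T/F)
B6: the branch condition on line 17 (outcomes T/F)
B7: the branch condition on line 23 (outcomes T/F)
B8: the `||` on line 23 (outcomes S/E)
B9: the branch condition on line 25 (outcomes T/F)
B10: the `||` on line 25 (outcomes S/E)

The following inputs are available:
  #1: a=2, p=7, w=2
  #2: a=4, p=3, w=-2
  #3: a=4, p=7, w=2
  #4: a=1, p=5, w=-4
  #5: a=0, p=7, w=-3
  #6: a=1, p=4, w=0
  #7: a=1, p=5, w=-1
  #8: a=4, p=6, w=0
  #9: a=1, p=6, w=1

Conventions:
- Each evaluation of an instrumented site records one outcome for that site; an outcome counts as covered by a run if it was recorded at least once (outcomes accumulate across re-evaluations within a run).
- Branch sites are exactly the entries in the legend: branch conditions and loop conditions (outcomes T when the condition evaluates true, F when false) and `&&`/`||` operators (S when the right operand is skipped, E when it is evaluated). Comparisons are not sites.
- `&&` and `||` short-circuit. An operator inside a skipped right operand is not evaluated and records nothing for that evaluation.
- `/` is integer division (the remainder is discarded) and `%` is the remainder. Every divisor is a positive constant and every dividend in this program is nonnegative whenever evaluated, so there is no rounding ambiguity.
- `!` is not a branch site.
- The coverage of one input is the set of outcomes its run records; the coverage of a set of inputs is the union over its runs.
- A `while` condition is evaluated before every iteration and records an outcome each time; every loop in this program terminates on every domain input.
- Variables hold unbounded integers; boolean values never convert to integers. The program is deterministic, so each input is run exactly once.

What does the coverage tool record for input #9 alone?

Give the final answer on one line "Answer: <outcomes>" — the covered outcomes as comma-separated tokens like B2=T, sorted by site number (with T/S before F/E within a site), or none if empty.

Event log for input #9 (a=1, p=6, w=1):
  B1->F, B3->E, B2->T, B4->T, B4->T, B4->F, B5->T, B8->E, B7->F, B10->E
  B9->F
distinct outcomes covered: B1=F, B2=T, B3=E, B4=T, B4=F, B5=T, B7=F, B8=E, B9=F, B10=E

Answer: B1=F, B2=T, B3=E, B4=T, B4=F, B5=T, B7=F, B8=E, B9=F, B10=E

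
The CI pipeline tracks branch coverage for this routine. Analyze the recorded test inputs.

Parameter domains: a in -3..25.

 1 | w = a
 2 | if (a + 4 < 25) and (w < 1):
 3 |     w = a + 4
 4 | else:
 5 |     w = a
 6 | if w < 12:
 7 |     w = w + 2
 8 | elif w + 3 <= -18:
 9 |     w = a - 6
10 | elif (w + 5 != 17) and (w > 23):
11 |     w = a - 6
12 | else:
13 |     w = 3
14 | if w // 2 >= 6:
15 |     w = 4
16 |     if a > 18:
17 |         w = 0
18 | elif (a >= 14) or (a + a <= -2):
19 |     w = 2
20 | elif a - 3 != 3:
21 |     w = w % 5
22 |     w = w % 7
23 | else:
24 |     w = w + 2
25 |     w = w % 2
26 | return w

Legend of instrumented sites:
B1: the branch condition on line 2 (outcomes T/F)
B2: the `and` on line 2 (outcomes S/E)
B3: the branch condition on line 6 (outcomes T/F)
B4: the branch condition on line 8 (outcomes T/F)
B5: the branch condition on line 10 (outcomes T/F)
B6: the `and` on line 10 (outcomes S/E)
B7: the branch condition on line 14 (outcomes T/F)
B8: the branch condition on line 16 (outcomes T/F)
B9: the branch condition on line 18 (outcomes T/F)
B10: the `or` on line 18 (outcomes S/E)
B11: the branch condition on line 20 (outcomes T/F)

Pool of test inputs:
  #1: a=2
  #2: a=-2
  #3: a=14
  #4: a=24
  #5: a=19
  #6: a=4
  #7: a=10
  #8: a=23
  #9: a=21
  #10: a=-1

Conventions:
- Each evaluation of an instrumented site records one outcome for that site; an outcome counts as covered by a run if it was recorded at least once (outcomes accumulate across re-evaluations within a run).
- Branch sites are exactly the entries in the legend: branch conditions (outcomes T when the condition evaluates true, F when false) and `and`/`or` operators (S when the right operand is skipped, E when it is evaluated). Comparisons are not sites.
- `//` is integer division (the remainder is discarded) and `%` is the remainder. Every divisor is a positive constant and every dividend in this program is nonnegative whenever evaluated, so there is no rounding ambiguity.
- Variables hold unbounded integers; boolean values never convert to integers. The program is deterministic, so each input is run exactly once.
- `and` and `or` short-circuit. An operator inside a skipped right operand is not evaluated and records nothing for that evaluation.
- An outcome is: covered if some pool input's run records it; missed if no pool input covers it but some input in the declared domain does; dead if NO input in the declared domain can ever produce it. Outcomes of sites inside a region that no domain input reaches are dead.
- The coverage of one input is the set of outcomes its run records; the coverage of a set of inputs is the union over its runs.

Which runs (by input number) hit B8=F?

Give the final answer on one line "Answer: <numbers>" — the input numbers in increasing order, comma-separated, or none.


input #1 (a=2): never hits B8=F
input #2 (a=-2): never hits B8=F
input #3 (a=14): never hits B8=F
input #4 (a=24): never hits B8=F
input #5 (a=19): never hits B8=F
input #6 (a=4): never hits B8=F
input #7 (a=10): hits B8=F
input #8 (a=23): never hits B8=F
input #9 (a=21): never hits B8=F
input #10 (a=-1): never hits B8=F
Answer: 7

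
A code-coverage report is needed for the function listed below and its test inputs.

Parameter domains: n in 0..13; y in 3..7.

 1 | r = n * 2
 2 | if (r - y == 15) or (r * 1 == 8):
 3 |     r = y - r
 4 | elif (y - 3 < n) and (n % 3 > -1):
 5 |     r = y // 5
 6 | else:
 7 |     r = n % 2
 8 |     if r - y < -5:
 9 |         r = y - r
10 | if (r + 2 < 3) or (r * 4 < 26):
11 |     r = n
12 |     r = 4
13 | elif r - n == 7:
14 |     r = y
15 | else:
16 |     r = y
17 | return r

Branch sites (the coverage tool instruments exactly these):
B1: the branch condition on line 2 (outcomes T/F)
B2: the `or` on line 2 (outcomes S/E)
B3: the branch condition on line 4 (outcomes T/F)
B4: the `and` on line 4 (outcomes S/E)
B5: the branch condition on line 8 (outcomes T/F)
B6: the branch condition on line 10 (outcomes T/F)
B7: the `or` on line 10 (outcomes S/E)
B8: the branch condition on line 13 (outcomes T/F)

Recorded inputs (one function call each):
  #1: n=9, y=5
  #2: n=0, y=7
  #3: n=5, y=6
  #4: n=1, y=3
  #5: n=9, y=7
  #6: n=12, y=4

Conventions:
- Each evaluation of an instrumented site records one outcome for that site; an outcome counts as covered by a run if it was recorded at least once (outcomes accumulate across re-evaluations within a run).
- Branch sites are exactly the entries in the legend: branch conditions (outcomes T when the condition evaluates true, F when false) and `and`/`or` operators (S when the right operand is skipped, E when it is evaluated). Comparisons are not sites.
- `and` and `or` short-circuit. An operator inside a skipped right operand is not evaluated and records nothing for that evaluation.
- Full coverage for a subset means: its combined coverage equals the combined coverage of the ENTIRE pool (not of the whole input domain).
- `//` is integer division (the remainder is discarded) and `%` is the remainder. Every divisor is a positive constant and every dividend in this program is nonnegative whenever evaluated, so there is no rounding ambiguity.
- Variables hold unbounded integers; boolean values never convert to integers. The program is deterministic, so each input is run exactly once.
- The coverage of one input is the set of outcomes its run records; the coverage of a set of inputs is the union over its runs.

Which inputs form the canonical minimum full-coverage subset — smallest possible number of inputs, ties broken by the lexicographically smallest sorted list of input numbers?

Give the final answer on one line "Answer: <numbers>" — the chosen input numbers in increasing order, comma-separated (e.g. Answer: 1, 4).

input #1 (n=9, y=5): events B2->E, B1->F, B4->E, B3->T, B7->E, B6->T; covers B1=F, B2=E, B3=T, B4=E, B6=T, B7=E
input #2 (n=0, y=7): events B2->E, B1->F, B4->S, B3->F, B5->T, B7->E, B6->F, B8->T; covers B1=F, B2=E, B3=F, B4=S, B5=T, B6=F, B7=E, B8=T
input #3 (n=5, y=6): events B2->E, B1->F, B4->E, B3->T, B7->E, B6->T; covers B1=F, B2=E, B3=T, B4=E, B6=T, B7=E
input #4 (n=1, y=3): events B2->E, B1->F, B4->E, B3->T, B7->S, B6->T; covers B1=F, B2=E, B3=T, B4=E, B6=T, B7=S
input #5 (n=9, y=7): events B2->E, B1->F, B4->E, B3->T, B7->E, B6->T; covers B1=F, B2=E, B3=T, B4=E, B6=T, B7=E
input #6 (n=12, y=4): events B2->E, B1->F, B4->E, B3->T, B7->S, B6->T; covers B1=F, B2=E, B3=T, B4=E, B6=T, B7=S
the full pool covers 12 outcomes: B1=F, B2=E, B3=T, B3=F, B4=S, B4=E, B5=T, B6=T, B6=F, B7=S, B7=E, B8=T
every size-1 subset falls short of the 12 outcomes (best: 8/12)
at size 2, {2, 4} reaches all 12 outcomes; every lexicographically earlier size-2 subset fails

Answer: 2, 4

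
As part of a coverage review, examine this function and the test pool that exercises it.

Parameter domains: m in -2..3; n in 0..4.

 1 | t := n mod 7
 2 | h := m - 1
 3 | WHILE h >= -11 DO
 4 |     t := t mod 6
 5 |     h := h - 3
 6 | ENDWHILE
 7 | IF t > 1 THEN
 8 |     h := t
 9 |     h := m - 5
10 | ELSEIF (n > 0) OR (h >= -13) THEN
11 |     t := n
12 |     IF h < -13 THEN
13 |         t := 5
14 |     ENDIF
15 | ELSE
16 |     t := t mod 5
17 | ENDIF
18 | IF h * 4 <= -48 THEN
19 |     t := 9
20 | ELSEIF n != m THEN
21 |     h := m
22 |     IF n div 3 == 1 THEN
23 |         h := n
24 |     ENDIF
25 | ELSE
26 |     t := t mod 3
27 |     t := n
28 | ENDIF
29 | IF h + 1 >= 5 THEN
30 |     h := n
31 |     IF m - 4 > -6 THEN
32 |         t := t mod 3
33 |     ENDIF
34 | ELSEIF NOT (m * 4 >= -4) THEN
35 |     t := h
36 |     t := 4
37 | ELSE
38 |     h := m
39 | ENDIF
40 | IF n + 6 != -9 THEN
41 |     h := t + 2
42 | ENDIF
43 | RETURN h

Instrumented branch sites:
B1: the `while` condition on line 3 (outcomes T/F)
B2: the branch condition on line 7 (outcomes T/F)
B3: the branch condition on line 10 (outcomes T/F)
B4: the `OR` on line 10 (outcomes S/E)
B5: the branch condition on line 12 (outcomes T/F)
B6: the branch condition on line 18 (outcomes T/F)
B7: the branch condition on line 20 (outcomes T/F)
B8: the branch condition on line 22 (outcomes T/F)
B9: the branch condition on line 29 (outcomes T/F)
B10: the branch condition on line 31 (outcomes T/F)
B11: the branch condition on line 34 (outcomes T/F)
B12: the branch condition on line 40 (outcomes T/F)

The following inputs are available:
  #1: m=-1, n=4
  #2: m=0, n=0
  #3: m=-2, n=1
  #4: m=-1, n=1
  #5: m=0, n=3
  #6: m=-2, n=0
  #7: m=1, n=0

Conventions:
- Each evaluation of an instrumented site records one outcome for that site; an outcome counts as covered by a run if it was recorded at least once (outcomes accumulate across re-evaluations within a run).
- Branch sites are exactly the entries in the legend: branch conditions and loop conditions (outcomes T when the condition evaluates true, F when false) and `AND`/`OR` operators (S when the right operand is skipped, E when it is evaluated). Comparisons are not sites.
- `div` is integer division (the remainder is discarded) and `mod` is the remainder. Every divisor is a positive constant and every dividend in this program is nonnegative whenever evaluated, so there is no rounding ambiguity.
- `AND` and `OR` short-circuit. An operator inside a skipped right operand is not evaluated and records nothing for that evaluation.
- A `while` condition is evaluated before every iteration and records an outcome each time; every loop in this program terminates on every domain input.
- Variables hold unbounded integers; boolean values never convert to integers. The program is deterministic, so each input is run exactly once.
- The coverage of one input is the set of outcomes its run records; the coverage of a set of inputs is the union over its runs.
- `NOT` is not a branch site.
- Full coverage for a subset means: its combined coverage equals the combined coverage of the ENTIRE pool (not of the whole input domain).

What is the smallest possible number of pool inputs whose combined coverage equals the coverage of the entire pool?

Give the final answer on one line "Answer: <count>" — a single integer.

input #1 (m=-1, n=4): events B1->T, B1->T, B1->T, B1->T, B1->F, B2->T, B6->F, B7->T, B8->T, B9->T, B10->T, B12->T; covers B1=T, B1=F, B2=T, B6=F, B7=T, B8=T, B9=T, B10=T, B12=T
input #2 (m=0, n=0): events B1->T, B1->T, B1->T, B1->T, B1->F, B2->F, B4->E, B3->T, B5->F, B6->T, B9->F, B11->F, B12->T; covers B1=T, B1=F, B2=F, B3=T, B4=E, B5=F, B6=T, B9=F, B11=F, B12=T
input #3 (m=-2, n=1): events B1->T, B1->T, B1->T, B1->F, B2->F, B4->S, B3->T, B5->F, B6->T, B9->F, B11->T, B12->T; covers B1=T, B1=F, B2=F, B3=T, B4=S, B5=F, B6=T, B9=F, B11=T, B12=T
input #4 (m=-1, n=1): events B1->T, B1->T, B1->T, B1->T, B1->F, B2->F, B4->S, B3->T, B5->T, B6->T, B9->F, B11->F, B12->T; covers B1=T, B1=F, B2=F, B3=T, B4=S, B5=T, B6=T, B9=F, B11=F, B12=T
input #5 (m=0, n=3): events B1->T, B1->T, B1->T, B1->T, B1->F, B2->T, B6->F, B7->T, B8->T, B9->F, B11->F, B12->T; covers B1=T, B1=F, B2=T, B6=F, B7=T, B8=T, B9=F, B11=F, B12=T
input #6 (m=-2, n=0): events B1->T, B1->T, B1->T, B1->F, B2->F, B4->E, B3->T, B5->F, B6->T, B9->F, B11->T, B12->T; covers B1=T, B1=F, B2=F, B3=T, B4=E, B5=F, B6=T, B9=F, B11=T, B12=T
input #7 (m=1, n=0): events B1->T, B1->T, B1->T, B1->T, B1->F, B2->F, B4->E, B3->T, B5->F, B6->T, B9->F, B11->F, B12->T; covers B1=T, B1=F, B2=F, B3=T, B4=E, B5=F, B6=T, B9=F, B11=F, B12=T
pool-wide coverage (19 outcomes): B1=T, B1=F, B2=T, B2=F, B3=T, B4=S, B4=E, B5=T, B5=F, B6=T, B6=F, B7=T, B8=T, B9=T, B9=F, B10=T, B11=T, B11=F, B12=T
size 1 is not enough: best union over all size-1 subsets is 10/19
size 2 is not enough: best union over all size-2 subsets is 16/19
the canonical winner is {1, 4, 6}: size 3, full 19-outcome coverage, earliest index list among size-3 covers

Answer: 3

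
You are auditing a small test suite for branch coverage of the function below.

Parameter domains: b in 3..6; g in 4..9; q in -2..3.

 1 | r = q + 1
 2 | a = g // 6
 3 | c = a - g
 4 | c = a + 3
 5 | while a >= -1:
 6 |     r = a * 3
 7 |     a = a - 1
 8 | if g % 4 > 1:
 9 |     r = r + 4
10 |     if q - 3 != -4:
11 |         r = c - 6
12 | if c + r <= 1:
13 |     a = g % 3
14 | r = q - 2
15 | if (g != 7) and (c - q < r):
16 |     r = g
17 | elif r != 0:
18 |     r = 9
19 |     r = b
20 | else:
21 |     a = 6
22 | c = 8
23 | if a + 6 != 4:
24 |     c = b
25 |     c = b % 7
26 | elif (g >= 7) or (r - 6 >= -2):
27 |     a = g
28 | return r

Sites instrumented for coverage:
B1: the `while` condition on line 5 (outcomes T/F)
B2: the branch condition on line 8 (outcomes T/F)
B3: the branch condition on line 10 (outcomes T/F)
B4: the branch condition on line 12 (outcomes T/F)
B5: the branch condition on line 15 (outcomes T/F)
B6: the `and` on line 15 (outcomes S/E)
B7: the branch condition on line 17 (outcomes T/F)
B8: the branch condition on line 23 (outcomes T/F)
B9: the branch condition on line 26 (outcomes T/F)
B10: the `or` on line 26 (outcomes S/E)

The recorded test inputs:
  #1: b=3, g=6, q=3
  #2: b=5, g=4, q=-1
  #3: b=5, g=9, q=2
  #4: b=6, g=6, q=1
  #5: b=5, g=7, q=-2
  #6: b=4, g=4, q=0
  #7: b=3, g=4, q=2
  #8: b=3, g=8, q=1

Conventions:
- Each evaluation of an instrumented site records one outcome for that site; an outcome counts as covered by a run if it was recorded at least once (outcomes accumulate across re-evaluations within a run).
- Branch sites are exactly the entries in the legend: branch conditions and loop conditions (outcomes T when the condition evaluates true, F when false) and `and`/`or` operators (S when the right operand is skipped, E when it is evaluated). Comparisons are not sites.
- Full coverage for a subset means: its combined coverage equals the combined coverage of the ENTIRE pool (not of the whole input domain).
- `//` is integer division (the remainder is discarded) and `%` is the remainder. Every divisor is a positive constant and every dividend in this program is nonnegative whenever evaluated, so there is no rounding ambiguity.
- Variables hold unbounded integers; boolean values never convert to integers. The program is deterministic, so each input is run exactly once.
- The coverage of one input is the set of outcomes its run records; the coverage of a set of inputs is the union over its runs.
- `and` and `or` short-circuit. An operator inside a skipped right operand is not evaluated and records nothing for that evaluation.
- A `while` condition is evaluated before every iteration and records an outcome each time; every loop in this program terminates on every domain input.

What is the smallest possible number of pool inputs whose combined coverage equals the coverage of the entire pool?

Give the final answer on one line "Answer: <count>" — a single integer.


run #1 (b=3, g=6, q=3) runs B1->T, B1->T, B1->T, B1->F, B2->T, B3->T, B4->F, B6->E, B5->F, B7->T, B8->F, B10->E, B9->F; records B1=T, B1=F, B2=T, B3=T, B4=F, B5=F, B6=E, B7=T, B8=F, B9=F, B10=E
run #2 (b=5, g=4, q=-1) runs B1->T, B1->T, B1->F, B2->F, B4->T, B6->E, B5->F, B7->T, B8->T; records B1=T, B1=F, B2=F, B4=T, B5=F, B6=E, B7=T, B8=T
run #3 (b=5, g=9, q=2) runs B1->T, B1->T, B1->T, B1->F, B2->F, B4->T, B6->E, B5->F, B7->F, B8->T; records B1=T, B1=F, B2=F, B4=T, B5=F, B6=E, B7=F, B8=T
run #4 (b=6, g=6, q=1) runs B1->T, B1->T, B1->T, B1->F, B2->T, B3->T, B4->F, B6->E, B5->F, B7->T, B8->F, B10->E, B9->T; records B1=T, B1=F, B2=T, B3=T, B4=F, B5=F, B6=E, B7=T, B8=F, B9=T, B10=E
run #5 (b=5, g=7, q=-2) runs B1->T, B1->T, B1->T, B1->F, B2->T, B3->T, B4->F, B6->S, B5->F, B7->T, B8->F, B10->S, B9->T; records B1=T, B1=F, B2=T, B3=T, B4=F, B5=F, B6=S, B7=T, B8=F, B9=T, B10=S
run #6 (b=4, g=4, q=0) runs B1->T, B1->T, B1->F, B2->F, B4->T, B6->E, B5->F, B7->T, B8->T; records B1=T, B1=F, B2=F, B4=T, B5=F, B6=E, B7=T, B8=T
run #7 (b=3, g=4, q=2) runs B1->T, B1->T, B1->F, B2->F, B4->T, B6->E, B5->F, B7->F, B8->T; records B1=T, B1=F, B2=F, B4=T, B5=F, B6=E, B7=F, B8=T
run #8 (b=3, g=8, q=1) runs B1->T, B1->T, B1->T, B1->F, B2->F, B4->T, B6->E, B5->F, B7->T, B8->T; records B1=T, B1=F, B2=F, B4=T, B5=F, B6=E, B7=T, B8=T
pool-wide coverage (18 outcomes): B1=T, B1=F, B2=T, B2=F, B3=T, B4=T, B4=F, B5=F, B6=S, B6=E, B7=T, B7=F, B8=T, B8=F, B9=T, B9=F, B10=S, B10=E
size 1 is not enough: best union over all size-1 subsets is 11/18
size 2 is not enough: best union over all size-2 subsets is 16/18
at size 3, {1, 3, 5} reaches all 18 outcomes; every lexicographically earlier size-3 subset fails
Answer: 3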